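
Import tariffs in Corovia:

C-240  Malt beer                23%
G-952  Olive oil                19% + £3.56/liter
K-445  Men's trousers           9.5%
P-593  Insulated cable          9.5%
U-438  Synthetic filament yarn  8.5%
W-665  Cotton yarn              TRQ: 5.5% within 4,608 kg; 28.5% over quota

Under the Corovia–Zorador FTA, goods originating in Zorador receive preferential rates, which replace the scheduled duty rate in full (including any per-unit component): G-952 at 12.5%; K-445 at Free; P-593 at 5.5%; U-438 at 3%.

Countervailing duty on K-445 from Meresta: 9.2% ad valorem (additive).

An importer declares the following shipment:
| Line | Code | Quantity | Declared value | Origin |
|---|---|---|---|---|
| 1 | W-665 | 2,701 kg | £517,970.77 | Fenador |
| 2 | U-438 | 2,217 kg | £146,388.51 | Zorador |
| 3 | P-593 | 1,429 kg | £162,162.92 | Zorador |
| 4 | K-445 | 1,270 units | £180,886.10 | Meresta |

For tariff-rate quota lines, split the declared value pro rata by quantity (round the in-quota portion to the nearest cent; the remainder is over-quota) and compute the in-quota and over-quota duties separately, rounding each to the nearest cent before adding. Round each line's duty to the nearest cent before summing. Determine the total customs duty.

Line 1 (W-665, Fenador, 2,701 kg, £517,970.77):
Code W-665 is under a tariff-rate quota (threshold 4,608 kg). Quantity 2,701 kg is within the quota, so the in-quota rate 5.5% applies to the full value.
Duty = £517,970.77 × 5.5% = £28,488.39.
Line 2 (U-438, Zorador, 2,217 kg, £146,388.51):
Base rate for U-438 is 8.5%.
Origin Zorador qualifies under the Corovia–Zorador agreement and U-438 is covered: preferential rate 3% applies instead.
Duty = £146,388.51 × 3% = £4,391.66.
Line 3 (P-593, Zorador, 1,429 kg, £162,162.92):
Base rate for P-593 is 9.5%.
Origin Zorador qualifies under the Corovia–Zorador agreement and P-593 is covered: preferential rate 5.5% applies instead.
Duty = £162,162.92 × 5.5% = £8,918.96.
Line 4 (K-445, Meresta, 1,270 units, £180,886.10):
Base rate for K-445 is 9.5%.
K-445 has an FTA preferential rate, but origin Meresta is not Zorador; base rate stands.
Additional duty on K-445 from Meresta: +9.2%. Applied ad valorem rate: 9.5% + 9.2% = 18.7%.
Duty = £180,886.10 × 18.7% = £33,825.70.
Total = £28,488.39 + £4,391.66 + £8,918.96 + £33,825.70 = £75,624.71.

£75,624.71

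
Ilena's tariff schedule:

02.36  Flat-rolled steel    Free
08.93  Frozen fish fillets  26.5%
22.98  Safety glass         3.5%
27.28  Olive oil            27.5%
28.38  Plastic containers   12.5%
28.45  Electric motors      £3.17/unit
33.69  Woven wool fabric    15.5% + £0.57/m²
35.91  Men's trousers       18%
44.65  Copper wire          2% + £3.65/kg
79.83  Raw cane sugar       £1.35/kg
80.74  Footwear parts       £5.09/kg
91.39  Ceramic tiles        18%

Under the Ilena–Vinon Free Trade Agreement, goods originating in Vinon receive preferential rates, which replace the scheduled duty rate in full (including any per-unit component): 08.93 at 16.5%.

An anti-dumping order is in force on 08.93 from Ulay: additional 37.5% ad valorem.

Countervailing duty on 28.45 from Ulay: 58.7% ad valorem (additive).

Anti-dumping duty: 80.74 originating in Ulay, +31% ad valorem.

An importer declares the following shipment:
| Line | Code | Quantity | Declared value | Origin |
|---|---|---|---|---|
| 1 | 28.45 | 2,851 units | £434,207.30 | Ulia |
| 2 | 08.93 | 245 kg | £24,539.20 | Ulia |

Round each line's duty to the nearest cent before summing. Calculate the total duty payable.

Line 1 (28.45, Ulia, 2,851 units, £434,207.30):
Base rate for 28.45 is £3.17/unit.
The additional-duty order on 28.45 targets Ulay, not Ulia; it does not apply.
Duty = 2,851 × £3.17 = £9,037.67.
Line 2 (08.93, Ulia, 245 kg, £24,539.20):
Base rate for 08.93 is 26.5%.
08.93 has an FTA preferential rate, but origin Ulia is not Vinon; base rate stands.
The additional-duty order on 08.93 targets Ulay, not Ulia; it does not apply.
Duty = £24,539.20 × 26.5% = £6,502.89.
Total = £9,037.67 + £6,502.89 = £15,540.56.

£15,540.56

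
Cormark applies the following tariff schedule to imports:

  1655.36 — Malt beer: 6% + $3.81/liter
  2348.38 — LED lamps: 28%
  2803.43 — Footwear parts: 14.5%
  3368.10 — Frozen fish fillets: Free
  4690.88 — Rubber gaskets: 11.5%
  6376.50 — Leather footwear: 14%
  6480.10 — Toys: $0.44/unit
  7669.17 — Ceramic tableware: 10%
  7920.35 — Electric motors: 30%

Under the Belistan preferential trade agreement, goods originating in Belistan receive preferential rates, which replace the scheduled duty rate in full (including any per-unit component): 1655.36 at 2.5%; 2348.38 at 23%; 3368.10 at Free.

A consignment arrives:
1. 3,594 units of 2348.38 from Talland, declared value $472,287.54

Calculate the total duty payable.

$132,240.51

Line 1 (2348.38, Talland, 3,594 units, $472,287.54):
Base rate for 2348.38 is 28%.
2348.38 has an FTA preferential rate, but origin Talland is not Belistan; base rate stands.
Duty = $472,287.54 × 28% = $132,240.51.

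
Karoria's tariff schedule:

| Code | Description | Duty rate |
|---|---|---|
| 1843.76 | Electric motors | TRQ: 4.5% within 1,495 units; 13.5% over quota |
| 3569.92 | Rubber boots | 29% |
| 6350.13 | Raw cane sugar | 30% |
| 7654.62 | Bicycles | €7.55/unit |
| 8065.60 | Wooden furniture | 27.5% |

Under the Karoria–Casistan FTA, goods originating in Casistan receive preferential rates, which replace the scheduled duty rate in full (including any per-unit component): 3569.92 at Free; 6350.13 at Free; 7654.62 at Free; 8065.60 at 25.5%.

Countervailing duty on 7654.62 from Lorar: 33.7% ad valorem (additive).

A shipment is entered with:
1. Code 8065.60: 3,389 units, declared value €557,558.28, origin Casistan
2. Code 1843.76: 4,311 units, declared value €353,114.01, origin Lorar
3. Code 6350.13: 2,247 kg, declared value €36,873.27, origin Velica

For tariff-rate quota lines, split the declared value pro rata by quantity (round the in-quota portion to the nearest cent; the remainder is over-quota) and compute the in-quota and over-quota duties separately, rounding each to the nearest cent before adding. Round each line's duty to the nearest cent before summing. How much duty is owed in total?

Line 1 (8065.60, Casistan, 3,389 units, €557,558.28):
Base rate for 8065.60 is 27.5%.
Origin Casistan qualifies under the Karoria–Casistan agreement and 8065.60 is covered: preferential rate 25.5% applies instead.
Duty = €557,558.28 × 25.5% = €142,177.36.
Line 2 (1843.76, Lorar, 4,311 units, €353,114.01):
Code 1843.76 is under a tariff-rate quota (threshold 1,495 units). In-quota: 1,495 units at 4.5%; over-quota: 2,816 units at 13.5%.
Pro-rata value split: in-quota = €353,114.01 × 1,495/4,311 = €122,455.45; over-quota = €353,114.01 − €122,455.45 = €230,658.56.
In-quota duty = €122,455.45 × 4.5% = €5,510.50. Over-quota duty = €230,658.56 × 13.5% = €31,138.91.
Line duty = €5,510.50 + €31,138.91 = €36,649.41.
Line 3 (6350.13, Velica, 2,247 kg, €36,873.27):
Base rate for 6350.13 is 30%.
6350.13 has an FTA preferential rate, but origin Velica is not Casistan; base rate stands.
Duty = €36,873.27 × 30% = €11,061.98.
Total = €142,177.36 + €36,649.41 + €11,061.98 = €189,888.75.

€189,888.75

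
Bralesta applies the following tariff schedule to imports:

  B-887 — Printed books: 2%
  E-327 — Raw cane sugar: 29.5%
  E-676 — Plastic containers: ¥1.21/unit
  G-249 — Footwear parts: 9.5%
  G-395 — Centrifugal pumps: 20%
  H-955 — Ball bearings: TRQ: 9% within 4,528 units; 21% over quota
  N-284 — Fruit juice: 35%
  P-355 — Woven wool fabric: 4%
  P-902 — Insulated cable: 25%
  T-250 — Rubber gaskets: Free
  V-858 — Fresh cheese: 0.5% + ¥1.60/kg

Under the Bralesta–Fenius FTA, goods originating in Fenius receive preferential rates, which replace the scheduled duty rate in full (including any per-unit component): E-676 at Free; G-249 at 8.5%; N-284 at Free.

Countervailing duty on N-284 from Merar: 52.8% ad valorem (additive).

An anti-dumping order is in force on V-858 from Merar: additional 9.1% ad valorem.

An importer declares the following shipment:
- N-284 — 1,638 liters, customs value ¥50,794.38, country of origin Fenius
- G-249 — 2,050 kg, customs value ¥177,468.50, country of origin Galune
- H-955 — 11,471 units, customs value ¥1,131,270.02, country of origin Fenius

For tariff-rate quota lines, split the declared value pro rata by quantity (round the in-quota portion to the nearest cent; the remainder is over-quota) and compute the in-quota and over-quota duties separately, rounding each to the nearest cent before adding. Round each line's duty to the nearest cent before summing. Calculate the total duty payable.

¥200,840.05

Line 1 (N-284, Fenius, 1,638 liters, ¥50,794.38):
Base rate for N-284 is 35%.
Origin Fenius qualifies under the Bralesta–Fenius agreement and N-284 is covered: preferential rate Free applies instead.
The additional-duty order on N-284 targets Merar, not Fenius; it does not apply.
Duty = ¥50,794.38 × 0% = ¥0.00.
Line 2 (G-249, Galune, 2,050 kg, ¥177,468.50):
Base rate for G-249 is 9.5%.
G-249 has an FTA preferential rate, but origin Galune is not Fenius; base rate stands.
Duty = ¥177,468.50 × 9.5% = ¥16,859.51.
Line 3 (H-955, Fenius, 11,471 units, ¥1,131,270.02):
Code H-955 is under a tariff-rate quota (threshold 4,528 units). In-quota: 4,528 units at 9%; over-quota: 6,943 units at 21%.
Pro-rata value split: in-quota = ¥1,131,270.02 × 4,528/11,471 = ¥446,551.36; over-quota = ¥1,131,270.02 − ¥446,551.36 = ¥684,718.66.
In-quota duty = ¥446,551.36 × 9% = ¥40,189.62. Over-quota duty = ¥684,718.66 × 21% = ¥143,790.92.
Line duty = ¥40,189.62 + ¥143,790.92 = ¥183,980.54.
Total = ¥0.00 + ¥16,859.51 + ¥183,980.54 = ¥200,840.05.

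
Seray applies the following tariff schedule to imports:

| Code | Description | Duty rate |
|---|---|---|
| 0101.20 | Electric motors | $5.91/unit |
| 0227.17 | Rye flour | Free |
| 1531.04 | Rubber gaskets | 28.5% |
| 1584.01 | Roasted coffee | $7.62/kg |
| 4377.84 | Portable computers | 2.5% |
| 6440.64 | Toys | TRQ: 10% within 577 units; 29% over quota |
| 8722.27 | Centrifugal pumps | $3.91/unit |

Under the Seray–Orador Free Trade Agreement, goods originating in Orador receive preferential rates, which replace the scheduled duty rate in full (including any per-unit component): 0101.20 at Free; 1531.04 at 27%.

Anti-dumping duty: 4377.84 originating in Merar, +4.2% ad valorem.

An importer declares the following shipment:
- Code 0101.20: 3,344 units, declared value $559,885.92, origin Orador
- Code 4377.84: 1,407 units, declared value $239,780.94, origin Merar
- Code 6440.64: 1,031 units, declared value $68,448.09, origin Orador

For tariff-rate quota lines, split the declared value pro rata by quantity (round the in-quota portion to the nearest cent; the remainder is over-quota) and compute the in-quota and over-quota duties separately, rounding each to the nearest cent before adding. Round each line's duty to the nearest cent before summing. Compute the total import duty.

$28,636.93

Line 1 (0101.20, Orador, 3,344 units, $559,885.92):
Base rate for 0101.20 is $5.91/unit.
Origin Orador qualifies under the Seray–Orador agreement and 0101.20 is covered: preferential rate Free applies instead.
Duty = $559,885.92 × 0% = $0.00.
Line 2 (4377.84, Merar, 1,407 units, $239,780.94):
Base rate for 4377.84 is 2.5%.
Additional duty on 4377.84 from Merar: +4.2%. Applied ad valorem rate: 2.5% + 4.2% = 6.7%.
Duty = $239,780.94 × 6.7% = $16,065.32.
Line 3 (6440.64, Orador, 1,031 units, $68,448.09):
Code 6440.64 is under a tariff-rate quota (threshold 577 units). In-quota: 577 units at 10%; over-quota: 454 units at 29%.
Pro-rata value split: in-quota = $68,448.09 × 577/1,031 = $38,307.03; over-quota = $68,448.09 − $38,307.03 = $30,141.06.
In-quota duty = $38,307.03 × 10% = $3,830.70. Over-quota duty = $30,141.06 × 29% = $8,740.91.
Line duty = $3,830.70 + $8,740.91 = $12,571.61.
Total = $0.00 + $16,065.32 + $12,571.61 = $28,636.93.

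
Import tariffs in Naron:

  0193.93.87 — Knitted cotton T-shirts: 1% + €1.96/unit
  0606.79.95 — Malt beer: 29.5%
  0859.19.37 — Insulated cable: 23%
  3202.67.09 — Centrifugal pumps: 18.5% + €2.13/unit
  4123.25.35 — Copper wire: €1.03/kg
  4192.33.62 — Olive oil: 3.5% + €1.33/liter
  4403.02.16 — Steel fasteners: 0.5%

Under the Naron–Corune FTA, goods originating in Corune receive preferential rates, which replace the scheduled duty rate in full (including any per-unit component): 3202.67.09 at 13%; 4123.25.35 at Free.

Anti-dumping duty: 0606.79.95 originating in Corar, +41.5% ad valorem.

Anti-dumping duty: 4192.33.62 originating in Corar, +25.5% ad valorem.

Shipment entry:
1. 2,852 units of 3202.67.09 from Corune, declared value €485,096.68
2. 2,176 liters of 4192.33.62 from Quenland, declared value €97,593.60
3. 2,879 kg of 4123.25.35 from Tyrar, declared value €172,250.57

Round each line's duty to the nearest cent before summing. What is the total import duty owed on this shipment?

€72,337.80

Line 1 (3202.67.09, Corune, 2,852 units, €485,096.68):
Base rate for 3202.67.09 is 18.5% + €2.13/unit.
Origin Corune qualifies under the Naron–Corune agreement and 3202.67.09 is covered: preferential rate 13% applies instead.
Duty = €485,096.68 × 13% = €63,062.57.
Line 2 (4192.33.62, Quenland, 2,176 liters, €97,593.60):
Base rate for 4192.33.62 is 3.5% + €1.33/liter.
The additional-duty order on 4192.33.62 targets Corar, not Quenland; it does not apply.
Duty = €97,593.60 × 3.5% + 2,176 × €1.33 = €6,309.86.
Line 3 (4123.25.35, Tyrar, 2,879 kg, €172,250.57):
Base rate for 4123.25.35 is €1.03/kg.
4123.25.35 has an FTA preferential rate, but origin Tyrar is not Corune; base rate stands.
Duty = 2,879 × €1.03 = €2,965.37.
Total = €63,062.57 + €6,309.86 + €2,965.37 = €72,337.80.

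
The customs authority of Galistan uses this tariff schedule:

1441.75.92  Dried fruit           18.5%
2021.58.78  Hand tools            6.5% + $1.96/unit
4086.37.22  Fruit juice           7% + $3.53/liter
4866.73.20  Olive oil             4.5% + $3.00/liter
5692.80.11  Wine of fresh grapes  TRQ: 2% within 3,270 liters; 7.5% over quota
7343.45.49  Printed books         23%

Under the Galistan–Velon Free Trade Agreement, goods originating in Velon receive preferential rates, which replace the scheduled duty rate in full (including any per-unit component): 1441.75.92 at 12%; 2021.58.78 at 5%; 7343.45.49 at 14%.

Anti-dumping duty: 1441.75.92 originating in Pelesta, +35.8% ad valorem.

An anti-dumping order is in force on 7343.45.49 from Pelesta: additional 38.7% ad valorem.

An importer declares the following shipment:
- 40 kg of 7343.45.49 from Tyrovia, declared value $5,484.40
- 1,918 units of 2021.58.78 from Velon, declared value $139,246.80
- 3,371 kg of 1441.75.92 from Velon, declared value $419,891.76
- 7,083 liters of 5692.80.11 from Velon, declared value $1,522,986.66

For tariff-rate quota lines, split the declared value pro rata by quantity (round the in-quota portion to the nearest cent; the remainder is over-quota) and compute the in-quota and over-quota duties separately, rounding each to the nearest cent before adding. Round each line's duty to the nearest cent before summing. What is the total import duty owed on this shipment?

$134,163.41

Line 1 (7343.45.49, Tyrovia, 40 kg, $5,484.40):
Base rate for 7343.45.49 is 23%.
7343.45.49 has an FTA preferential rate, but origin Tyrovia is not Velon; base rate stands.
The additional-duty order on 7343.45.49 targets Pelesta, not Tyrovia; it does not apply.
Duty = $5,484.40 × 23% = $1,261.41.
Line 2 (2021.58.78, Velon, 1,918 units, $139,246.80):
Base rate for 2021.58.78 is 6.5% + $1.96/unit.
Origin Velon qualifies under the Galistan–Velon agreement and 2021.58.78 is covered: preferential rate 5% applies instead.
Duty = $139,246.80 × 5% = $6,962.34.
Line 3 (1441.75.92, Velon, 3,371 kg, $419,891.76):
Base rate for 1441.75.92 is 18.5%.
Origin Velon qualifies under the Galistan–Velon agreement and 1441.75.92 is covered: preferential rate 12% applies instead.
The additional-duty order on 1441.75.92 targets Pelesta, not Velon; it does not apply.
Duty = $419,891.76 × 12% = $50,387.01.
Line 4 (5692.80.11, Velon, 7,083 liters, $1,522,986.66):
Code 5692.80.11 is under a tariff-rate quota (threshold 3,270 liters). In-quota: 3,270 liters at 2%; over-quota: 3,813 liters at 7.5%.
Pro-rata value split: in-quota = $1,522,986.66 × 3,270/7,083 = $703,115.40; over-quota = $1,522,986.66 − $703,115.40 = $819,871.26.
In-quota duty = $703,115.40 × 2% = $14,062.31. Over-quota duty = $819,871.26 × 7.5% = $61,490.34.
Line duty = $14,062.31 + $61,490.34 = $75,552.65.
Total = $1,261.41 + $6,962.34 + $50,387.01 + $75,552.65 = $134,163.41.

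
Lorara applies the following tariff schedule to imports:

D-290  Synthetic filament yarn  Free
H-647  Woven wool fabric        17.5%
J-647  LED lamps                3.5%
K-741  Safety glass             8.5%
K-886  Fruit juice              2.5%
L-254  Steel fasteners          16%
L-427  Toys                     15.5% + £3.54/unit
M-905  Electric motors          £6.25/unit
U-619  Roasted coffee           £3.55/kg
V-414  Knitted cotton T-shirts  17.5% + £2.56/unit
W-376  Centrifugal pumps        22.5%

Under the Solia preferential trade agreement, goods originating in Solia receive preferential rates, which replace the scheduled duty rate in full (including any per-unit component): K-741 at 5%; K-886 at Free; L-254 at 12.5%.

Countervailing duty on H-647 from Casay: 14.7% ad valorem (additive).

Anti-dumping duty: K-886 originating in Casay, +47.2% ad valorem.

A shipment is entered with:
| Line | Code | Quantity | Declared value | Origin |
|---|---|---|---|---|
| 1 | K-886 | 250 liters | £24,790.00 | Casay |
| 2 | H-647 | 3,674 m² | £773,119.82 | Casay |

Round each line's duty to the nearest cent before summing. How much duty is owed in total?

£261,265.21

Line 1 (K-886, Casay, 250 liters, £24,790.00):
Base rate for K-886 is 2.5%.
K-886 has an FTA preferential rate, but origin Casay is not Solia; base rate stands.
Additional duty on K-886 from Casay: +47.2%. Applied ad valorem rate: 2.5% + 47.2% = 49.7%.
Duty = £24,790.00 × 49.7% = £12,320.63.
Line 2 (H-647, Casay, 3,674 m², £773,119.82):
Base rate for H-647 is 17.5%.
Additional duty on H-647 from Casay: +14.7%. Applied ad valorem rate: 17.5% + 14.7% = 32.2%.
Duty = £773,119.82 × 32.2% = £248,944.58.
Total = £12,320.63 + £248,944.58 = £261,265.21.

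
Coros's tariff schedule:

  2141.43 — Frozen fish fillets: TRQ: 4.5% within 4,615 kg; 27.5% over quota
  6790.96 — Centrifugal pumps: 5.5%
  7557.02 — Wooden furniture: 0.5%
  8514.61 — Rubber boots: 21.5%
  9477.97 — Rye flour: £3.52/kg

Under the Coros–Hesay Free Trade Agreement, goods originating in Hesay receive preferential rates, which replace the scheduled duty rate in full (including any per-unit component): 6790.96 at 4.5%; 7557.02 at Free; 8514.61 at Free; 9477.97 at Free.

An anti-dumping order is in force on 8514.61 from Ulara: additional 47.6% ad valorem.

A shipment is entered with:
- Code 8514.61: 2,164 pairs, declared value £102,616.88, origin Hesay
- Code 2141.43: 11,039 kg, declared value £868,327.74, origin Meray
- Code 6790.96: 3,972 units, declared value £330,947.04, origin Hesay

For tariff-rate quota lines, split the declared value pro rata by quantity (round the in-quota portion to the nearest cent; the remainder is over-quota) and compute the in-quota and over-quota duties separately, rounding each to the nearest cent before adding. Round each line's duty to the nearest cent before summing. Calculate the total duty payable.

£170,189.10

Line 1 (8514.61, Hesay, 2,164 pairs, £102,616.88):
Base rate for 8514.61 is 21.5%.
Origin Hesay qualifies under the Coros–Hesay agreement and 8514.61 is covered: preferential rate Free applies instead.
The additional-duty order on 8514.61 targets Ulara, not Hesay; it does not apply.
Duty = £102,616.88 × 0% = £0.00.
Line 2 (2141.43, Meray, 11,039 kg, £868,327.74):
Code 2141.43 is under a tariff-rate quota (threshold 4,615 kg). In-quota: 4,615 kg at 4.5%; over-quota: 6,424 kg at 27.5%.
Pro-rata value split: in-quota = £868,327.74 × 4,615/11,039 = £363,015.90; over-quota = £868,327.74 − £363,015.90 = £505,311.84.
In-quota duty = £363,015.90 × 4.5% = £16,335.72. Over-quota duty = £505,311.84 × 27.5% = £138,960.76.
Line duty = £16,335.72 + £138,960.76 = £155,296.48.
Line 3 (6790.96, Hesay, 3,972 units, £330,947.04):
Base rate for 6790.96 is 5.5%.
Origin Hesay qualifies under the Coros–Hesay agreement and 6790.96 is covered: preferential rate 4.5% applies instead.
Duty = £330,947.04 × 4.5% = £14,892.62.
Total = £0.00 + £155,296.48 + £14,892.62 = £170,189.10.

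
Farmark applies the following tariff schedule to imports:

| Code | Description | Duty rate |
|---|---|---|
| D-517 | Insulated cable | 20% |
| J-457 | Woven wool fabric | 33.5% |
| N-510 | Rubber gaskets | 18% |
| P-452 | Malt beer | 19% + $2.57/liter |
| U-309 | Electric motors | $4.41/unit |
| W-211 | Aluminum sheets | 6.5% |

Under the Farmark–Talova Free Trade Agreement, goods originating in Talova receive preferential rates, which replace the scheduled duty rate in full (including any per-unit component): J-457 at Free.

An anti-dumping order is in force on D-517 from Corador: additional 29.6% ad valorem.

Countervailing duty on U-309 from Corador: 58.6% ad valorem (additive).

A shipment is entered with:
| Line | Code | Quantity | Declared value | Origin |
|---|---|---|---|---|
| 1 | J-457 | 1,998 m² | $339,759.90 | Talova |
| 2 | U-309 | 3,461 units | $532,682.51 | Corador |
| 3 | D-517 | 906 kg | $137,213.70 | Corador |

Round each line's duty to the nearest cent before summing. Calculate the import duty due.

Line 1 (J-457, Talova, 1,998 m², $339,759.90):
Base rate for J-457 is 33.5%.
Origin Talova qualifies under the Farmark–Talova agreement and J-457 is covered: preferential rate Free applies instead.
Duty = $339,759.90 × 0% = $0.00.
Line 2 (U-309, Corador, 3,461 units, $532,682.51):
Base rate for U-309 is $4.41/unit.
Additional duty on U-309 from Corador: +58.6% ad valorem. Applied ad valorem rate = 58.6%.
Duty = $532,682.51 × 58.6% + 3,461 × $4.41 = $327,414.96.
Line 3 (D-517, Corador, 906 kg, $137,213.70):
Base rate for D-517 is 20%.
Additional duty on D-517 from Corador: +29.6%. Applied ad valorem rate: 20% + 29.6% = 49.6%.
Duty = $137,213.70 × 49.6% = $68,058.00.
Total = $0.00 + $327,414.96 + $68,058.00 = $395,472.96.

$395,472.96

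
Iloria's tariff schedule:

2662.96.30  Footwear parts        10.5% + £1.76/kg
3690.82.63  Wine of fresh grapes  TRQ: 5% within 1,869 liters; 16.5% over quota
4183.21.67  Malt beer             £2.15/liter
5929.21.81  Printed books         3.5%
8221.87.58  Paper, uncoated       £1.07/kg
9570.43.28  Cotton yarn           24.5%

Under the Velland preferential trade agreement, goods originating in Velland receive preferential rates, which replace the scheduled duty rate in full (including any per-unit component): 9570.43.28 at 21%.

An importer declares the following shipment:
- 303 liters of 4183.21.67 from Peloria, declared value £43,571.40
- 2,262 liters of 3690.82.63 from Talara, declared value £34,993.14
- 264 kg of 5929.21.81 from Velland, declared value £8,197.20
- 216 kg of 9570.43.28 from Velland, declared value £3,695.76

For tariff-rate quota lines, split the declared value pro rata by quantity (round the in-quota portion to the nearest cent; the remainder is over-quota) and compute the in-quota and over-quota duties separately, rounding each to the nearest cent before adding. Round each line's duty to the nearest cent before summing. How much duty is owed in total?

Line 1 (4183.21.67, Peloria, 303 liters, £43,571.40):
Base rate for 4183.21.67 is £2.15/liter.
Duty = 303 × £2.15 = £651.45.
Line 2 (3690.82.63, Talara, 2,262 liters, £34,993.14):
Code 3690.82.63 is under a tariff-rate quota (threshold 1,869 liters). In-quota: 1,869 liters at 5%; over-quota: 393 liters at 16.5%.
Pro-rata value split: in-quota = £34,993.14 × 1,869/2,262 = £28,913.43; over-quota = £34,993.14 − £28,913.43 = £6,079.71.
In-quota duty = £28,913.43 × 5% = £1,445.67. Over-quota duty = £6,079.71 × 16.5% = £1,003.15.
Line duty = £1,445.67 + £1,003.15 = £2,448.82.
Line 3 (5929.21.81, Velland, 264 kg, £8,197.20):
Base rate for 5929.21.81 is 3.5%.
Origin Velland is the FTA partner but 5929.21.81 is not on the preference list; base rate stands.
Duty = £8,197.20 × 3.5% = £286.90.
Line 4 (9570.43.28, Velland, 216 kg, £3,695.76):
Base rate for 9570.43.28 is 24.5%.
Origin Velland qualifies under the Iloria–Velland agreement and 9570.43.28 is covered: preferential rate 21% applies instead.
Duty = £3,695.76 × 21% = £776.11.
Total = £651.45 + £2,448.82 + £286.90 + £776.11 = £4,163.28.

£4,163.28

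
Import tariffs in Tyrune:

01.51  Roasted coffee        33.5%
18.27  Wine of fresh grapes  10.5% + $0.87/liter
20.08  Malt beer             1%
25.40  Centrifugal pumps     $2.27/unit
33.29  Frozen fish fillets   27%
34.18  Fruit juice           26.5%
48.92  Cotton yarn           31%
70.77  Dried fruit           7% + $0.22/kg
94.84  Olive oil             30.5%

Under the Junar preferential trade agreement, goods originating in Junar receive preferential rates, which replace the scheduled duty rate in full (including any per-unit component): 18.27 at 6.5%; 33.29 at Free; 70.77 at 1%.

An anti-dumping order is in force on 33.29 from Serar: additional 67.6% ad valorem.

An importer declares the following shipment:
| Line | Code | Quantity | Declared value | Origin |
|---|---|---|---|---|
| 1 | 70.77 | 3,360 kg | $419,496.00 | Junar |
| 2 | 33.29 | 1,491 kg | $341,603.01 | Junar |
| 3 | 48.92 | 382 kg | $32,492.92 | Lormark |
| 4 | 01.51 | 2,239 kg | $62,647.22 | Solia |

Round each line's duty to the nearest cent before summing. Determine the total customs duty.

Line 1 (70.77, Junar, 3,360 kg, $419,496.00):
Base rate for 70.77 is 7% + $0.22/kg.
Origin Junar qualifies under the Tyrune–Junar agreement and 70.77 is covered: preferential rate 1% applies instead.
Duty = $419,496.00 × 1% = $4,194.96.
Line 2 (33.29, Junar, 1,491 kg, $341,603.01):
Base rate for 33.29 is 27%.
Origin Junar qualifies under the Tyrune–Junar agreement and 33.29 is covered: preferential rate Free applies instead.
The additional-duty order on 33.29 targets Serar, not Junar; it does not apply.
Duty = $341,603.01 × 0% = $0.00.
Line 3 (48.92, Lormark, 382 kg, $32,492.92):
Base rate for 48.92 is 31%.
Duty = $32,492.92 × 31% = $10,072.81.
Line 4 (01.51, Solia, 2,239 kg, $62,647.22):
Base rate for 01.51 is 33.5%.
Duty = $62,647.22 × 33.5% = $20,986.82.
Total = $4,194.96 + $0.00 + $10,072.81 + $20,986.82 = $35,254.59.

$35,254.59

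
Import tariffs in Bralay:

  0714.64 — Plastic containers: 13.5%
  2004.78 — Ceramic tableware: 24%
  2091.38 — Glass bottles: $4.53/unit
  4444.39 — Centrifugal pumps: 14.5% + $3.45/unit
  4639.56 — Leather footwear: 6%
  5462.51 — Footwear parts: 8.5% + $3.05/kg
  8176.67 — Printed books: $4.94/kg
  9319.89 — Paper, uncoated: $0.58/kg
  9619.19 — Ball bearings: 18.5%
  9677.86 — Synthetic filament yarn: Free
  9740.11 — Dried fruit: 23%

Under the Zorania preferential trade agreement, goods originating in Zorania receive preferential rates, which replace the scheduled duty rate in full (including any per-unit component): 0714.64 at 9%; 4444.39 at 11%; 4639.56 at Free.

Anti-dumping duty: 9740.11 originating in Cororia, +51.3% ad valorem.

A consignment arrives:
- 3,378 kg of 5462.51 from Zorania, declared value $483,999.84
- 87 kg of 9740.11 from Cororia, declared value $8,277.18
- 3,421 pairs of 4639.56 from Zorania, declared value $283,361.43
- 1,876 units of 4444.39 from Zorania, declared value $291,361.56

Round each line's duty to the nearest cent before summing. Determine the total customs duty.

$89,642.60

Line 1 (5462.51, Zorania, 3,378 kg, $483,999.84):
Base rate for 5462.51 is 8.5% + $3.05/kg.
Origin Zorania is the FTA partner but 5462.51 is not on the preference list; base rate stands.
Duty = $483,999.84 × 8.5% + 3,378 × $3.05 = $51,442.89.
Line 2 (9740.11, Cororia, 87 kg, $8,277.18):
Base rate for 9740.11 is 23%.
Additional duty on 9740.11 from Cororia: +51.3%. Applied ad valorem rate: 23% + 51.3% = 74.3%.
Duty = $8,277.18 × 74.3% = $6,149.94.
Line 3 (4639.56, Zorania, 3,421 pairs, $283,361.43):
Base rate for 4639.56 is 6%.
Origin Zorania qualifies under the Bralay–Zorania agreement and 4639.56 is covered: preferential rate Free applies instead.
Duty = $283,361.43 × 0% = $0.00.
Line 4 (4444.39, Zorania, 1,876 units, $291,361.56):
Base rate for 4444.39 is 14.5% + $3.45/unit.
Origin Zorania qualifies under the Bralay–Zorania agreement and 4444.39 is covered: preferential rate 11% applies instead.
Duty = $291,361.56 × 11% = $32,049.77.
Total = $51,442.89 + $6,149.94 + $0.00 + $32,049.77 = $89,642.60.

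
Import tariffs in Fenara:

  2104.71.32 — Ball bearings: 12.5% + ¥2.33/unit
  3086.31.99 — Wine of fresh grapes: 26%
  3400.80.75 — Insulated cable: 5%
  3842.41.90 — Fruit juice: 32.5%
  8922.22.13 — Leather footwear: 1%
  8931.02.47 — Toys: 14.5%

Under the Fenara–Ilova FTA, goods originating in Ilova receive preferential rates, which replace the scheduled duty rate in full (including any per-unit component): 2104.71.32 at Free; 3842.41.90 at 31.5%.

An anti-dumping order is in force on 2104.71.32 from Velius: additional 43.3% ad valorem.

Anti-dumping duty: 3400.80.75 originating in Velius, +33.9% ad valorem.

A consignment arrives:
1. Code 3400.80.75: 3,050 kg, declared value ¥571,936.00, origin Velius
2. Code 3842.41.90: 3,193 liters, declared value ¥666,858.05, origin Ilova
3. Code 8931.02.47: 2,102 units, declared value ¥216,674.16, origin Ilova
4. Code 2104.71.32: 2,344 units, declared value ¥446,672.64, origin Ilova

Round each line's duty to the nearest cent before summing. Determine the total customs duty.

Line 1 (3400.80.75, Velius, 3,050 kg, ¥571,936.00):
Base rate for 3400.80.75 is 5%.
Additional duty on 3400.80.75 from Velius: +33.9%. Applied ad valorem rate: 5% + 33.9% = 38.9%.
Duty = ¥571,936.00 × 38.9% = ¥222,483.10.
Line 2 (3842.41.90, Ilova, 3,193 liters, ¥666,858.05):
Base rate for 3842.41.90 is 32.5%.
Origin Ilova qualifies under the Fenara–Ilova agreement and 3842.41.90 is covered: preferential rate 31.5% applies instead.
Duty = ¥666,858.05 × 31.5% = ¥210,060.29.
Line 3 (8931.02.47, Ilova, 2,102 units, ¥216,674.16):
Base rate for 8931.02.47 is 14.5%.
Origin Ilova is the FTA partner but 8931.02.47 is not on the preference list; base rate stands.
Duty = ¥216,674.16 × 14.5% = ¥31,417.75.
Line 4 (2104.71.32, Ilova, 2,344 units, ¥446,672.64):
Base rate for 2104.71.32 is 12.5% + ¥2.33/unit.
Origin Ilova qualifies under the Fenara–Ilova agreement and 2104.71.32 is covered: preferential rate Free applies instead.
The additional-duty order on 2104.71.32 targets Velius, not Ilova; it does not apply.
Duty = ¥446,672.64 × 0% = ¥0.00.
Total = ¥222,483.10 + ¥210,060.29 + ¥31,417.75 + ¥0.00 = ¥463,961.14.

¥463,961.14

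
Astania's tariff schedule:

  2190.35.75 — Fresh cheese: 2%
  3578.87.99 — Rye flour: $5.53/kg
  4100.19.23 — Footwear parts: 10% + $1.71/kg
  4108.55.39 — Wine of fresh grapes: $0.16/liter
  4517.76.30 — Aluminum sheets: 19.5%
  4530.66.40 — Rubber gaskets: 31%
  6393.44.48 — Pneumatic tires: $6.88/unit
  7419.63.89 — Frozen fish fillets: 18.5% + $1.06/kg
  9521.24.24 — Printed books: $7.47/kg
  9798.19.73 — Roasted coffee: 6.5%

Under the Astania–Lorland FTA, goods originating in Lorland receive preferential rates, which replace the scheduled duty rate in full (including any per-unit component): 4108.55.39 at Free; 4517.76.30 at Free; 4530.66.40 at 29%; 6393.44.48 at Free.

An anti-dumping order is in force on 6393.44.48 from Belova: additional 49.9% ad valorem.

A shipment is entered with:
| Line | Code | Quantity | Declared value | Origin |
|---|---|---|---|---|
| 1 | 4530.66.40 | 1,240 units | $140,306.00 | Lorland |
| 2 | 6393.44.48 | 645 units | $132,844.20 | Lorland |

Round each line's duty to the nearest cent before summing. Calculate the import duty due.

$40,688.74

Line 1 (4530.66.40, Lorland, 1,240 units, $140,306.00):
Base rate for 4530.66.40 is 31%.
Origin Lorland qualifies under the Astania–Lorland agreement and 4530.66.40 is covered: preferential rate 29% applies instead.
Duty = $140,306.00 × 29% = $40,688.74.
Line 2 (6393.44.48, Lorland, 645 units, $132,844.20):
Base rate for 6393.44.48 is $6.88/unit.
Origin Lorland qualifies under the Astania–Lorland agreement and 6393.44.48 is covered: preferential rate Free applies instead.
The additional-duty order on 6393.44.48 targets Belova, not Lorland; it does not apply.
Duty = $132,844.20 × 0% = $0.00.
Total = $40,688.74 + $0.00 = $40,688.74.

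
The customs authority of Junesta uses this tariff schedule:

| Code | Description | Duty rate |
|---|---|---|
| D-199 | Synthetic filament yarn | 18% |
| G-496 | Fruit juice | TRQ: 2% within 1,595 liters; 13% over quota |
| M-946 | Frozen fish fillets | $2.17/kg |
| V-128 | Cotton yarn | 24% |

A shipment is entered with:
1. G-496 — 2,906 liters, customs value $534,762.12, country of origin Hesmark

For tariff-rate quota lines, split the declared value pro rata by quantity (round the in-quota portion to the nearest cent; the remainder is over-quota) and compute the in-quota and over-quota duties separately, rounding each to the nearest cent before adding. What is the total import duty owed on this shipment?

Line 1 (G-496, Hesmark, 2,906 liters, $534,762.12):
Code G-496 is under a tariff-rate quota (threshold 1,595 liters). In-quota: 1,595 liters at 2%; over-quota: 1,311 liters at 13%.
Pro-rata value split: in-quota = $534,762.12 × 1,595/2,906 = $293,511.90; over-quota = $534,762.12 − $293,511.90 = $241,250.22.
In-quota duty = $293,511.90 × 2% = $5,870.24. Over-quota duty = $241,250.22 × 13% = $31,362.53.
Line duty = $5,870.24 + $31,362.53 = $37,232.77.

$37,232.77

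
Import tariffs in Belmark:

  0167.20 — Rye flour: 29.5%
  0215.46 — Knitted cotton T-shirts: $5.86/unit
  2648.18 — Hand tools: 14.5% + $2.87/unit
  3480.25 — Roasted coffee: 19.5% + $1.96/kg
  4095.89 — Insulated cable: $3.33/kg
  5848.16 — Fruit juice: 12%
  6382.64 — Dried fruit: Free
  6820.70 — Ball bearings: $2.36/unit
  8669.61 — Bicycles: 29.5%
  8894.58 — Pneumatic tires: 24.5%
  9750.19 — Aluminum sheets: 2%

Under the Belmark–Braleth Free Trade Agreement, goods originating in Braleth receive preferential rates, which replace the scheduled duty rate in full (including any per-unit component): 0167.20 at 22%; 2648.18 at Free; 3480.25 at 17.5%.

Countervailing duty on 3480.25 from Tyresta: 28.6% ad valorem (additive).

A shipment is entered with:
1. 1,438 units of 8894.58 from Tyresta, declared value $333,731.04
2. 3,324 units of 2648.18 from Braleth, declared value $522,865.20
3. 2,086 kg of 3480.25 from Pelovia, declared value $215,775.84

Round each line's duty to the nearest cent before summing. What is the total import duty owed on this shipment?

$127,928.95

Line 1 (8894.58, Tyresta, 1,438 units, $333,731.04):
Base rate for 8894.58 is 24.5%.
Duty = $333,731.04 × 24.5% = $81,764.10.
Line 2 (2648.18, Braleth, 3,324 units, $522,865.20):
Base rate for 2648.18 is 14.5% + $2.87/unit.
Origin Braleth qualifies under the Belmark–Braleth agreement and 2648.18 is covered: preferential rate Free applies instead.
Duty = $522,865.20 × 0% = $0.00.
Line 3 (3480.25, Pelovia, 2,086 kg, $215,775.84):
Base rate for 3480.25 is 19.5% + $1.96/kg.
3480.25 has an FTA preferential rate, but origin Pelovia is not Braleth; base rate stands.
The additional-duty order on 3480.25 targets Tyresta, not Pelovia; it does not apply.
Duty = $215,775.84 × 19.5% + 2,086 × $1.96 = $46,164.85.
Total = $81,764.10 + $0.00 + $46,164.85 = $127,928.95.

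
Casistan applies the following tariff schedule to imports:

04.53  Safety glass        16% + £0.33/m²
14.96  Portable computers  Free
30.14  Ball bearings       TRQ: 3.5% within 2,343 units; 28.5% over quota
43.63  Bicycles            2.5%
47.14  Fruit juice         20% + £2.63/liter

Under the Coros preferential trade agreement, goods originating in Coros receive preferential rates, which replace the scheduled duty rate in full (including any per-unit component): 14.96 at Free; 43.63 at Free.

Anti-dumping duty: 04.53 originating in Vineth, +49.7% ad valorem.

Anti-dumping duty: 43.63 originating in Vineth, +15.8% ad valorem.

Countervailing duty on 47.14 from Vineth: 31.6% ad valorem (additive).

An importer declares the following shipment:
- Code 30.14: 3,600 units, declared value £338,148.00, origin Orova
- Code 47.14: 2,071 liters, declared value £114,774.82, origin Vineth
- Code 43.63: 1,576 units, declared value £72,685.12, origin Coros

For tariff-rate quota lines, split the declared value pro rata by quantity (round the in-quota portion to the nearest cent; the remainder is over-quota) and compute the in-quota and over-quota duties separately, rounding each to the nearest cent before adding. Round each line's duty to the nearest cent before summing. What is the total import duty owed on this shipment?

£106,023.22

Line 1 (30.14, Orova, 3,600 units, £338,148.00):
Code 30.14 is under a tariff-rate quota (threshold 2,343 units). In-quota: 2,343 units at 3.5%; over-quota: 1,257 units at 28.5%.
Pro-rata value split: in-quota = £338,148.00 × 2,343/3,600 = £220,077.99; over-quota = £338,148.00 − £220,077.99 = £118,070.01.
In-quota duty = £220,077.99 × 3.5% = £7,702.73. Over-quota duty = £118,070.01 × 28.5% = £33,649.95.
Line duty = £7,702.73 + £33,649.95 = £41,352.68.
Line 2 (47.14, Vineth, 2,071 liters, £114,774.82):
Base rate for 47.14 is 20% + £2.63/liter.
Additional duty on 47.14 from Vineth: +31.6%. Applied ad valorem rate: 20% + 31.6% = 51.6%.
Duty = £114,774.82 × 51.6% + 2,071 × £2.63 = £64,670.54.
Line 3 (43.63, Coros, 1,576 units, £72,685.12):
Base rate for 43.63 is 2.5%.
Origin Coros qualifies under the Casistan–Coros agreement and 43.63 is covered: preferential rate Free applies instead.
The additional-duty order on 43.63 targets Vineth, not Coros; it does not apply.
Duty = £72,685.12 × 0% = £0.00.
Total = £41,352.68 + £64,670.54 + £0.00 = £106,023.22.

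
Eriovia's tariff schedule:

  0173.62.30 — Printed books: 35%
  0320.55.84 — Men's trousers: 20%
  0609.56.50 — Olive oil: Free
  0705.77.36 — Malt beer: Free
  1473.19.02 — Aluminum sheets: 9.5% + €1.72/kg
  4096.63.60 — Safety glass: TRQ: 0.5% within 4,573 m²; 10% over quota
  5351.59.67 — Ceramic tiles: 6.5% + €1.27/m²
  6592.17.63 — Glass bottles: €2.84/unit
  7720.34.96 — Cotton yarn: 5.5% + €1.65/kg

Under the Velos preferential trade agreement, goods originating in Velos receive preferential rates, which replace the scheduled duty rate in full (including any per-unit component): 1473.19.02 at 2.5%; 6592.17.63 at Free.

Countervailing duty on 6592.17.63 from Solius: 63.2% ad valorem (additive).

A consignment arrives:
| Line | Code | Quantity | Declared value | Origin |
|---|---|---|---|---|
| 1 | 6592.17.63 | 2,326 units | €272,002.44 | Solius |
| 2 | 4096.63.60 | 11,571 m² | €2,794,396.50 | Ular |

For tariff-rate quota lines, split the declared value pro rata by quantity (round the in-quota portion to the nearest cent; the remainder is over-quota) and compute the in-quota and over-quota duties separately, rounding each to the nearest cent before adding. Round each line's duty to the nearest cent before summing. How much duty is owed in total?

€353,034.98

Line 1 (6592.17.63, Solius, 2,326 units, €272,002.44):
Base rate for 6592.17.63 is €2.84/unit.
6592.17.63 has an FTA preferential rate, but origin Solius is not Velos; base rate stands.
Additional duty on 6592.17.63 from Solius: +63.2% ad valorem. Applied ad valorem rate = 63.2%.
Duty = €272,002.44 × 63.2% + 2,326 × €2.84 = €178,511.38.
Line 2 (4096.63.60, Ular, 11,571 m², €2,794,396.50):
Code 4096.63.60 is under a tariff-rate quota (threshold 4,573 m²). In-quota: 4,573 m² at 0.5%; over-quota: 6,998 m² at 10%.
Pro-rata value split: in-quota = €2,794,396.50 × 4,573/11,571 = €1,104,379.50; over-quota = €2,794,396.50 − €1,104,379.50 = €1,690,017.00.
In-quota duty = €1,104,379.50 × 0.5% = €5,521.90. Over-quota duty = €1,690,017.00 × 10% = €169,001.70.
Line duty = €5,521.90 + €169,001.70 = €174,523.60.
Total = €178,511.38 + €174,523.60 = €353,034.98.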